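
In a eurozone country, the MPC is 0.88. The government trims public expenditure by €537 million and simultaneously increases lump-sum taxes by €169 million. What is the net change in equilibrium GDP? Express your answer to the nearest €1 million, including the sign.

−€5,714 million

Expenditure multiplier = 1/(1 − MPC) = 1/(1 − 0.88) = 1/0.12 ≈ 8.333.
ΔG contributes k·ΔG = (−€537 million) / 0.12 = −€4,475 million.
ΔT of +€169 million changes first-round spending by −c·ΔT = −€148.72 million, contributing k·(−c·ΔT) = (−€148.72 million) / 0.12 ≈ −€1,239.3 million.
Net ΔY = k(ΔG − c·ΔT) = (−€685.72 million) / 0.12 ≈ −€5,714 million.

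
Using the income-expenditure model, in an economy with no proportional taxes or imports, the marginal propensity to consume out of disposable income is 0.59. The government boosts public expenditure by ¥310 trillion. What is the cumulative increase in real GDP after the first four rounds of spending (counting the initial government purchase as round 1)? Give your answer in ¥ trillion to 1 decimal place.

¥664.5 trillion

Round 1 adds ΔG = ¥310 trillion; each later round is MPC = 0.59 times the previous.
After 4 rounds: 310 + 182.9 + 107.911 + 63.66749 = ΔG·(1 − c^4)/(1 − c) = 310 × (1 − 0.12117361)/0.41 ≈ ¥664.5 trillion.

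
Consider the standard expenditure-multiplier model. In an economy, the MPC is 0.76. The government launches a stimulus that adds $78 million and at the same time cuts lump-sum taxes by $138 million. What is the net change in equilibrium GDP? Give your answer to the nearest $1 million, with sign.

Expenditure multiplier = 1/(1 − MPC) = 1/(1 − 0.76) = 1/0.24 ≈ 4.167.
ΔG contributes k·ΔG = (+$78 million) / 0.24 = +$325 million.
ΔT of −$138 million changes first-round spending by −c·ΔT = +$104.88 million, contributing k·(−c·ΔT) = (+$104.88 million) / 0.24 = +$437 million.
Net ΔY = k(ΔG − c·ΔT) = (+$182.88 million) / 0.24 = +$762 million.

+$762 million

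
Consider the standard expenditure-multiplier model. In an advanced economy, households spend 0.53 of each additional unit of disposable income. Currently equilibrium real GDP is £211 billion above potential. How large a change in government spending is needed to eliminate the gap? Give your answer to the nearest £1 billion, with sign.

Spending multiplier = 1/(1 − MPC) = 1/(1 − 0.53) = 1/0.47 ≈ 2.128.
Need ΔY = −£211 billion, so ΔG = ΔY/k = (−£211 billion) × 0.47 ≈ −£99 billion.
The government should cut government spending by £99 billion.

−£99 billion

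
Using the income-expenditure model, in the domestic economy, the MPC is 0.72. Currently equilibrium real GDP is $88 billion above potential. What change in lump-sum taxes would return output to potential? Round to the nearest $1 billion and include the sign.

Spending multiplier = 1/(1 − MPC) = 1/(1 − 0.72) = 1/0.28 ≈ 3.571.
Tax multiplier = −c·k = −0.72/0.28 ≈ −2.571. Need ΔY = −$88 billion, so ΔT = ΔY/(−c·k) = −(−$88 billion) × 0.28 / 0.72 ≈ +$34 billion.
The government should raise lump-sum taxes by $34 billion.

+$34 billion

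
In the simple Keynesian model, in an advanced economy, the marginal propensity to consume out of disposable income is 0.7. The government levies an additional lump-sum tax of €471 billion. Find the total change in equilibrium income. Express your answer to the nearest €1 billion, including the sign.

A lump-sum tax change of +€471 billion shifts disposable income by −€471 billion; first-round consumption changes by −c × ΔT = −0.7 × (+€471 billion) = −€329.7 billion.
Expenditure multiplier = 1/(1 − MPC) = 1/(1 − 0.7) = 1/0.3 ≈ 3.333.
The tax multiplier is −c × k ≈ −2.333, so ΔY = k × (−c·ΔT) = (−€329.7 billion) / 0.3 = −€1,099 billion.

−€1,099 billion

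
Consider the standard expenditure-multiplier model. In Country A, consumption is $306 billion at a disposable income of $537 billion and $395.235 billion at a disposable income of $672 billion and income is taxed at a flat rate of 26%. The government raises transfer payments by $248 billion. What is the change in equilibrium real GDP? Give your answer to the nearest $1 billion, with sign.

+$321 billion

MPC = ΔC/ΔYd = (395.235 − 306)/(672 − 537) = 89.235/135 = 0.661.
The transfer change shifts disposable income by +$248 billion, so first-round consumption changes by c·ΔTR = 0.661 × (+$248 billion) = +$163.928 billion.
Expenditure multiplier = 1/(1 − c(1−t)) = 1/(1 − 0.661×0.74) = 1/0.51086 ≈ 1.957.
The transfer multiplier is c × k ≈ 1.294, so ΔY = k × (c·ΔTR) = (+$163.928 billion) / 0.51086 ≈ +$321 billion.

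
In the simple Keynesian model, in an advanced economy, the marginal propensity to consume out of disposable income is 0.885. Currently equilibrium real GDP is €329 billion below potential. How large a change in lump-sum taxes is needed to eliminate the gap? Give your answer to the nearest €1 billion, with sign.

Spending multiplier = 1/(1 − MPC) = 1/(1 − 0.885) = 1/0.115 ≈ 8.696.
Tax multiplier = −c·k = −0.885/0.115 ≈ −7.696. Need ΔY = +€329 billion, so ΔT = ΔY/(−c·k) = −(+€329 billion) × 0.115 / 0.885 ≈ −€43 billion.
The government should cut lump-sum taxes by €43 billion.

−€43 billion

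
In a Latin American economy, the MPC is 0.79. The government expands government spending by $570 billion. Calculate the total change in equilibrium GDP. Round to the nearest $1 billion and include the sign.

Spending multiplier = 1/(1 − MPC) = 1/(1 − 0.79) = 1/0.21 ≈ 4.762.
ΔY = k × ΔG = (+$570 billion) / 0.21 ≈ +$2,714 billion.

+$2,714 billion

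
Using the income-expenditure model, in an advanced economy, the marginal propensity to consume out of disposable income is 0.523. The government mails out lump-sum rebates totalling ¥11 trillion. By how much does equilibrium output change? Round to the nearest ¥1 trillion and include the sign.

A lump-sum tax change of −¥11 trillion shifts disposable income by +¥11 trillion; first-round consumption changes by −c × ΔT = −0.523 × (−¥11 trillion) = +¥5.753 trillion.
Expenditure multiplier = 1/(1 − MPC) = 1/(1 − 0.523) = 1/0.477 ≈ 2.096.
The tax multiplier is −c × k ≈ −1.096, so ΔY = k × (−c·ΔT) = (+¥5.753 trillion) / 0.477 ≈ +¥12 trillion.

+¥12 trillion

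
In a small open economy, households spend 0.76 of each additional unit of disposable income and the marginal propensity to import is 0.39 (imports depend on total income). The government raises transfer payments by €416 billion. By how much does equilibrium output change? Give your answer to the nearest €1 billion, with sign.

+€502 billion

The transfer change shifts disposable income by +€416 billion, so first-round consumption changes by c·ΔTR = 0.76 × (+€416 billion) = +€316.16 billion.
Expenditure multiplier = 1/(1 − c + m) = 1/(1 − 0.76 + 0.39) = 1/0.63 ≈ 1.587.
The transfer multiplier is c × k ≈ 1.206, so ΔY = k × (c·ΔTR) = (+€316.16 billion) / 0.63 ≈ +€502 billion.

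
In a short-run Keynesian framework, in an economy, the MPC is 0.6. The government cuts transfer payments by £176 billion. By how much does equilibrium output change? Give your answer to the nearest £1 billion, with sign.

−£264 billion

The transfer change shifts disposable income by −£176 billion, so first-round consumption changes by c·ΔTR = 0.6 × (−£176 billion) = −£105.6 billion.
Expenditure multiplier = 1/(1 − MPC) = 1/(1 − 0.6) = 1/0.4 = 2.5.
The transfer multiplier is c × k = 1.5, so ΔY = k × (c·ΔTR) = (−£105.6 billion) / 0.4 = −£264 billion.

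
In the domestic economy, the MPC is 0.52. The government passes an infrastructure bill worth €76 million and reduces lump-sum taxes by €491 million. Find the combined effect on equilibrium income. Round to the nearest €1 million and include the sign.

Expenditure multiplier = 1/(1 − MPC) = 1/(1 − 0.52) = 1/0.48 ≈ 2.083.
ΔG contributes k·ΔG = (+€76 million) / 0.48 ≈ +€158.3 million.
ΔT of −€491 million changes first-round spending by −c·ΔT = +€255.32 million, contributing k·(−c·ΔT) = (+€255.32 million) / 0.48 ≈ +€531.9 million.
Net ΔY = k(ΔG − c·ΔT) = (+€331.32 million) / 0.48 ≈ +€690 million.

+€690 million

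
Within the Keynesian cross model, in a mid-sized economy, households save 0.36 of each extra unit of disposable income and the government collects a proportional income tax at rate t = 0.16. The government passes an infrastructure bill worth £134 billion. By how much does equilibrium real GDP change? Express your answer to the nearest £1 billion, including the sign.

MPC = 1 − MPS = 1 − 0.36 = 0.64.
Spending multiplier = 1/(1 − c(1−t)) = 1/(1 − 0.64×0.84) = 1/0.4624 ≈ 2.163.
ΔY = k × ΔG = (+£134 billion) / 0.4624 ≈ +£290 billion.

+£290 billion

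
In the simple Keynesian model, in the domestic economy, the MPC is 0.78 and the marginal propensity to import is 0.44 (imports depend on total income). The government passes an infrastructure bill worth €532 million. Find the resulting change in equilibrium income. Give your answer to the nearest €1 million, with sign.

+€806 million

Government-spending multiplier = 1/(1 − c + m) = 1/(1 − 0.78 + 0.44) = 1/0.66 ≈ 1.515.
ΔY = k × ΔG = (+€532 million) / 0.66 ≈ +€806 million.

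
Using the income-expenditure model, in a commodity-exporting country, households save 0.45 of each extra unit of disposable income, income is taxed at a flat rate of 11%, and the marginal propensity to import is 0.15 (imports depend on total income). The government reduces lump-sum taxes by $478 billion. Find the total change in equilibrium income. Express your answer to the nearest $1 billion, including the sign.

MPC = 1 − MPS = 1 − 0.45 = 0.55.
A lump-sum tax change of −$478 billion shifts disposable income by +$478 billion; first-round consumption changes by −c × ΔT = −0.55 × (−$478 billion) = +$262.9 billion.
Expenditure multiplier = 1/(1 − c(1−t) + m) = 1/(1 − 0.55×0.89 + 0.15) = 1/0.6605 ≈ 1.514.
The tax multiplier is −c × k ≈ −0.833, so ΔY = k × (−c·ΔT) = (+$262.9 billion) / 0.6605 ≈ +$398 billion.

+$398 billion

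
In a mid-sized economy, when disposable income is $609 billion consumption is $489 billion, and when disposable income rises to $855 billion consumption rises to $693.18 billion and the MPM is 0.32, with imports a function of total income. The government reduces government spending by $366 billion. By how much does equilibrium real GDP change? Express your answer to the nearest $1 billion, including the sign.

MPC = ΔC/ΔYd = (693.18 − 489)/(855 − 609) = 204.18/246 = 0.83.
Spending multiplier = 1/(1 − c + m) = 1/(1 − 0.83 + 0.32) = 1/0.49 ≈ 2.041.
ΔY = k × ΔG = (−$366 billion) / 0.49 ≈ −$747 billion.

−$747 billion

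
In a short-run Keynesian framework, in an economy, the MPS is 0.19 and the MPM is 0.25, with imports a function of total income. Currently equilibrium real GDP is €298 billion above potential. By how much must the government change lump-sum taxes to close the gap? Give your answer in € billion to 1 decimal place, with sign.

+€161.9 billion

MPC = 1 − MPS = 1 − 0.19 = 0.81.
Spending multiplier = 1/(1 − c + m) = 1/(1 − 0.81 + 0.25) = 1/0.44 ≈ 2.273.
Tax multiplier = −c·k = −0.81/0.44 ≈ −1.841. Need ΔY = −€298 billion, so ΔT = ΔY/(−c·k) = −(−€298 billion) × 0.44 / 0.81 ≈ +€161.9 billion.
The government should raise lump-sum taxes by €161.9 billion.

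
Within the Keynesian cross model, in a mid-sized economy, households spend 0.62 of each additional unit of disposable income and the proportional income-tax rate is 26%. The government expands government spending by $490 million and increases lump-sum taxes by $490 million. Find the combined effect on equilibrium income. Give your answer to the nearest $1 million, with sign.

+$344 million

Expenditure multiplier = 1/(1 − c(1−t)) = 1/(1 − 0.62×0.74) = 1/0.5412 ≈ 1.848.
ΔG contributes k·ΔG = (+$490 million) / 0.5412 ≈ +$905.4 million.
ΔT of +$490 million changes first-round spending by −c·ΔT = −$303.8 million, contributing k·(−c·ΔT) = (−$303.8 million) / 0.5412 ≈ −$561.3 million.
Net ΔY = k(ΔG − c·ΔT) = (+$186.2 million) / 0.5412 ≈ +$344 million.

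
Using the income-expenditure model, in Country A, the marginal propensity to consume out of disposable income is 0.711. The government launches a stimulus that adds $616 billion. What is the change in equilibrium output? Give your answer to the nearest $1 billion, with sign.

+$2,131 billion

Spending multiplier = 1/(1 − MPC) = 1/(1 − 0.711) = 1/0.289 ≈ 3.46.
ΔY = k × ΔG = (+$616 billion) / 0.289 ≈ +$2,131 billion.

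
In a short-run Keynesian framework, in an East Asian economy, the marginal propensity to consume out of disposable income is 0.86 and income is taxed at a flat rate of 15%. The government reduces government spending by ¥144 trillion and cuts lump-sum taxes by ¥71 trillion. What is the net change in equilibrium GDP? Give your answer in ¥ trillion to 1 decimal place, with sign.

−¥308.3 trillion

Expenditure multiplier = 1/(1 − c(1−t)) = 1/(1 − 0.86×0.85) = 1/0.269 ≈ 3.717.
ΔG contributes k·ΔG = (−¥144 trillion) / 0.269 ≈ −¥535.3 trillion.
ΔT of −¥71 trillion changes first-round spending by −c·ΔT = +¥61.06 trillion, contributing k·(−c·ΔT) = (+¥61.06 trillion) / 0.269 ≈ +¥227 trillion.
Net ΔY = k(ΔG − c·ΔT) = (−¥82.94 trillion) / 0.269 ≈ −¥308.3 trillion.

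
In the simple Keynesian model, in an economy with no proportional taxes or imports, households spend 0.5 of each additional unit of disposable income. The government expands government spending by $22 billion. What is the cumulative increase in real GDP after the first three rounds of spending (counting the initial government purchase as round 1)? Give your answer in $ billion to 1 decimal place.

Round 1 adds ΔG = $22 billion; each later round is MPC = 0.5 times the previous.
After 3 rounds: 22 + 11 + 5.5 = ΔG·(1 − c^3)/(1 − c) = 22 × (1 − 0.125)/0.5 = $38.5 billion.

$38.5 billion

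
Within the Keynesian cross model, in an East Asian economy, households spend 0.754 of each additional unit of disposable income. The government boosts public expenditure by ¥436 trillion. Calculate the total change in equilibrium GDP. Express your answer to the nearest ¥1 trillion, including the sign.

Expenditure multiplier = 1/(1 − MPC) = 1/(1 − 0.754) = 1/0.246 ≈ 4.065.
ΔY = k × ΔG = (+¥436 trillion) / 0.246 ≈ +¥1,772 trillion.

+¥1,772 trillion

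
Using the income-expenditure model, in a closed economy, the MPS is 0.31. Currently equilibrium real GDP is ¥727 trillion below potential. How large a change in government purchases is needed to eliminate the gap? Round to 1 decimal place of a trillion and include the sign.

MPC = 1 − MPS = 1 − 0.31 = 0.69.
Spending multiplier = 1/(1 − MPC) = 1/(1 − 0.69) = 1/0.31 ≈ 3.226.
Need ΔY = +¥727 trillion, so ΔG = ΔY/k = (+¥727 trillion) × 0.31 ≈ +¥225.4 trillion.
The government should increase government purchases by ¥225.4 trillion.

+¥225.4 trillion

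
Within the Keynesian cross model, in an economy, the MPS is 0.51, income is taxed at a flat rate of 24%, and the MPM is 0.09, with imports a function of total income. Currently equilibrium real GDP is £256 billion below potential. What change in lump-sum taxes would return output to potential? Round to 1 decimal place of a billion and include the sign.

−£374.9 billion

MPC = 1 − MPS = 1 − 0.51 = 0.49.
Spending multiplier = 1/(1 − c(1−t) + m) = 1/(1 − 0.49×0.76 + 0.09) = 1/0.7176 ≈ 1.394.
Tax multiplier = −c·k = −0.49/0.7176 ≈ −0.683. Need ΔY = +£256 billion, so ΔT = ΔY/(−c·k) = −(+£256 billion) × 0.7176 / 0.49 ≈ −£374.9 billion.
The government should cut lump-sum taxes by £374.9 billion.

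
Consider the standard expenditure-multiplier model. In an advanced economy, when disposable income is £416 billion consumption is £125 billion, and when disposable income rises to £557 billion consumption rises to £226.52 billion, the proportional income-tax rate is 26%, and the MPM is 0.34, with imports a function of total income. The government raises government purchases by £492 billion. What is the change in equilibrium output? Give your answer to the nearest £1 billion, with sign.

MPC = ΔC/ΔYd = (226.52 − 125)/(557 − 416) = 101.52/141 = 0.72.
Expenditure multiplier = 1/(1 − c(1−t) + m) = 1/(1 − 0.72×0.74 + 0.34) = 1/0.8072 ≈ 1.239.
ΔY = k × ΔG = (+£492 billion) / 0.8072 ≈ +£610 billion.

+£610 billion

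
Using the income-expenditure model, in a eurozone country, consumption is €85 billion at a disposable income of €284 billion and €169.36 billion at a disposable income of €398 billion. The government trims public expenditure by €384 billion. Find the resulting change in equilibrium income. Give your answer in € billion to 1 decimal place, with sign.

MPC = ΔC/ΔYd = (169.36 − 85)/(398 − 284) = 84.36/114 = 0.74.
Spending multiplier = 1/(1 − MPC) = 1/(1 − 0.74) = 1/0.26 ≈ 3.846.
ΔY = k × ΔG = (−€384 billion) / 0.26 ≈ −€1,476.9 billion.

−€1,476.9 billion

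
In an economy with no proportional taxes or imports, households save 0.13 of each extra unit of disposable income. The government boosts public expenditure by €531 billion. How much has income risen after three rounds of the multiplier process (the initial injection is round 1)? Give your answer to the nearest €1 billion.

MPC = 1 − MPS = 1 − 0.13 = 0.87.
Round 1 adds ΔG = €531 billion; each later round is MPC = 0.87 times the previous.
After 3 rounds: 531 + 461.97 + 401.9139 = ΔG·(1 − c^3)/(1 − c) = 531 × (1 − 0.658503)/0.13 ≈ €1,395 billion.

€1,395 billion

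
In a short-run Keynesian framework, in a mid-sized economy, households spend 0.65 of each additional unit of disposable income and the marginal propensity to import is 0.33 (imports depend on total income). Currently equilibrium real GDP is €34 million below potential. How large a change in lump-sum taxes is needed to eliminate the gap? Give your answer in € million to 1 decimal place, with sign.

−€35.6 million

Spending multiplier = 1/(1 − c + m) = 1/(1 − 0.65 + 0.33) = 1/0.68 ≈ 1.471.
Tax multiplier = −c·k = −0.65/0.68 ≈ −0.956. Need ΔY = +€34 million, so ΔT = ΔY/(−c·k) = −(+€34 million) × 0.68 / 0.65 ≈ −€35.6 million.
The government should cut lump-sum taxes by €35.6 million.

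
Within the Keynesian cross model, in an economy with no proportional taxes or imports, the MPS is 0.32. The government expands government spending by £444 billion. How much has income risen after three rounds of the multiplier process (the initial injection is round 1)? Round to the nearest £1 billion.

£951 billion

MPC = 1 − MPS = 1 − 0.32 = 0.68.
Round 1 adds ΔG = £444 billion; each later round is MPC = 0.68 times the previous.
After 3 rounds: 444 + 301.92 + 205.3056 = ΔG·(1 − c^3)/(1 − c) = 444 × (1 − 0.314432)/0.32 ≈ £951 billion.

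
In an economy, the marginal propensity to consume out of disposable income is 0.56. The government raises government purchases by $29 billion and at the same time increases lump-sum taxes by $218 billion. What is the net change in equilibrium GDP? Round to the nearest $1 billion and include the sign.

Expenditure multiplier = 1/(1 − MPC) = 1/(1 − 0.56) = 1/0.44 ≈ 2.273.
ΔG contributes k·ΔG = (+$29 billion) / 0.44 ≈ +$65.9 billion.
ΔT of +$218 billion changes first-round spending by −c·ΔT = −$122.08 billion, contributing k·(−c·ΔT) = (−$122.08 billion) / 0.44 ≈ −$277.5 billion.
Net ΔY = k(ΔG − c·ΔT) = (−$93.08 billion) / 0.44 ≈ −$212 billion.

−$212 billion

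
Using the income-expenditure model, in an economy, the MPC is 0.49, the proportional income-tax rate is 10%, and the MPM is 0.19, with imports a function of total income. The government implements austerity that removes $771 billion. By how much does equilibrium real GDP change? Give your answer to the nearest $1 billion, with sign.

Government-spending multiplier = 1/(1 − c(1−t) + m) = 1/(1 − 0.49×0.9 + 0.19) = 1/0.749 ≈ 1.335.
ΔY = k × ΔG = (−$771 billion) / 0.749 ≈ −$1,029 billion.

−$1,029 billion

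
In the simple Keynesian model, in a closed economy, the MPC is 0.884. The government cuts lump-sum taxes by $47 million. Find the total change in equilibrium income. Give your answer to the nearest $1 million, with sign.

+$358 million

A lump-sum tax change of −$47 million shifts disposable income by +$47 million; first-round consumption changes by −c × ΔT = −0.884 × (−$47 million) = +$41.548 million.
Expenditure multiplier = 1/(1 − MPC) = 1/(1 − 0.884) = 1/0.116 ≈ 8.621.
The tax multiplier is −c × k ≈ −7.621, so ΔY = k × (−c·ΔT) = (+$41.548 million) / 0.116 ≈ +$358 million.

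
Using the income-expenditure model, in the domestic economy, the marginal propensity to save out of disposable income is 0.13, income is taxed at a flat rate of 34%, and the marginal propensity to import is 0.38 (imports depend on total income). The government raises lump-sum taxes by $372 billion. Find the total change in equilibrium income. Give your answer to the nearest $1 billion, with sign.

MPC = 1 − MPS = 1 − 0.13 = 0.87.
A lump-sum tax change of +$372 billion shifts disposable income by −$372 billion; first-round consumption changes by −c × ΔT = −0.87 × (+$372 billion) = −$323.64 billion.
Expenditure multiplier = 1/(1 − c(1−t) + m) = 1/(1 − 0.87×0.66 + 0.38) = 1/0.8058 ≈ 1.241.
The tax multiplier is −c × k ≈ −1.08, so ΔY = k × (−c·ΔT) = (−$323.64 billion) / 0.8058 ≈ −$402 billion.

−$402 billion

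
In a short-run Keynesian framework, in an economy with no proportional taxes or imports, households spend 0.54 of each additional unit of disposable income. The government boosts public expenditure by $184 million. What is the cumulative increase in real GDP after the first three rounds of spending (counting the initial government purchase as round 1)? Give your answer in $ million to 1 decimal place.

$337.0 million

Round 1 adds ΔG = $184 million; each later round is MPC = 0.54 times the previous.
After 3 rounds: 184 + 99.36 + 53.6544 = ΔG·(1 − c^3)/(1 − c) = 184 × (1 − 0.157464)/0.46 ≈ $337 million.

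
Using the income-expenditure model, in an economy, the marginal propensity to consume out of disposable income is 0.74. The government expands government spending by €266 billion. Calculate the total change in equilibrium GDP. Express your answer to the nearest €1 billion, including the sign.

+€1,023 billion

Government-spending multiplier = 1/(1 − MPC) = 1/(1 − 0.74) = 1/0.26 ≈ 3.846.
ΔY = k × ΔG = (+€266 billion) / 0.26 ≈ +€1,023 billion.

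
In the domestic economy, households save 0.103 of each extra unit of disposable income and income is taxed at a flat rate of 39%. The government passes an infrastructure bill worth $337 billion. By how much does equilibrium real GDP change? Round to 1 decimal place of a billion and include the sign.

+$744.2 billion

MPC = 1 − MPS = 1 − 0.103 = 0.897.
Government-spending multiplier = 1/(1 − c(1−t)) = 1/(1 − 0.897×0.61) = 1/0.45283 ≈ 2.208.
ΔY = k × ΔG = (+$337 billion) / 0.45283 ≈ +$744.2 billion.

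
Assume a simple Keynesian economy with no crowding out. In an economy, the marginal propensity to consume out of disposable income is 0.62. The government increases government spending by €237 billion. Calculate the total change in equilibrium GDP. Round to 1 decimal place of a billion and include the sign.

Spending multiplier = 1/(1 − MPC) = 1/(1 − 0.62) = 1/0.38 ≈ 2.632.
ΔY = k × ΔG = (+€237 billion) / 0.38 ≈ +€623.7 billion.

+€623.7 billion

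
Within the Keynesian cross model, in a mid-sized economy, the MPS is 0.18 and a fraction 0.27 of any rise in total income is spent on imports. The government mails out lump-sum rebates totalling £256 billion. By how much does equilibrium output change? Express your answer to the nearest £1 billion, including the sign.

MPC = 1 − MPS = 1 − 0.18 = 0.82.
A lump-sum tax change of −£256 billion shifts disposable income by +£256 billion; first-round consumption changes by −c × ΔT = −0.82 × (−£256 billion) = +£209.92 billion.
Expenditure multiplier = 1/(1 − c + m) = 1/(1 − 0.82 + 0.27) = 1/0.45 ≈ 2.222.
The tax multiplier is −c × k ≈ −1.822, so ΔY = k × (−c·ΔT) = (+£209.92 billion) / 0.45 ≈ +£466 billion.

+£466 billion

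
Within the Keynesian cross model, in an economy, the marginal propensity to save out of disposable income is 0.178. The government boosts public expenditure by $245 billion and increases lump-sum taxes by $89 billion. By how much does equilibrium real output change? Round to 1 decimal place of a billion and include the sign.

MPC = 1 − MPS = 1 − 0.178 = 0.822.
Expenditure multiplier = 1/(1 − MPC) = 1/(1 − 0.822) = 1/0.178 ≈ 5.618.
ΔG contributes k·ΔG = (+$245 billion) / 0.178 ≈ +$1,376.4 billion.
ΔT of +$89 billion changes first-round spending by −c·ΔT = −$73.158 billion, contributing k·(−c·ΔT) = (−$73.158 billion) / 0.178 = −$411 billion.
Net ΔY = k(ΔG − c·ΔT) = (+$171.842 billion) / 0.178 ≈ +$965.4 billion.

+$965.4 billion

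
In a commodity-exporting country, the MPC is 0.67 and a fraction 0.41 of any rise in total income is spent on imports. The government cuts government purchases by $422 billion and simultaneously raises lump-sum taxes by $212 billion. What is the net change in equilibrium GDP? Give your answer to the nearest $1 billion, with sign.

Expenditure multiplier = 1/(1 − c + m) = 1/(1 − 0.67 + 0.41) = 1/0.74 ≈ 1.351.
ΔG contributes k·ΔG = (−$422 billion) / 0.74 ≈ −$570.3 billion.
ΔT of +$212 billion changes first-round spending by −c·ΔT = −$142.04 billion, contributing k·(−c·ΔT) = (−$142.04 billion) / 0.74 ≈ −$191.9 billion.
Net ΔY = k(ΔG − c·ΔT) = (−$564.04 billion) / 0.74 ≈ −$762 billion.

−$762 billion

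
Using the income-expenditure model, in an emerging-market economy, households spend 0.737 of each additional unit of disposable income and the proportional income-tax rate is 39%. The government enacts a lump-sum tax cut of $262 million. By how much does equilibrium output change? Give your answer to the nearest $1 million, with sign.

+$351 million

A lump-sum tax change of −$262 million shifts disposable income by +$262 million; first-round consumption changes by −c × ΔT = −0.737 × (−$262 million) = +$193.094 million.
Expenditure multiplier = 1/(1 − c(1−t)) = 1/(1 − 0.737×0.61) = 1/0.55043 ≈ 1.817.
The tax multiplier is −c × k ≈ −1.339, so ΔY = k × (−c·ΔT) = (+$193.094 million) / 0.55043 ≈ +$351 million.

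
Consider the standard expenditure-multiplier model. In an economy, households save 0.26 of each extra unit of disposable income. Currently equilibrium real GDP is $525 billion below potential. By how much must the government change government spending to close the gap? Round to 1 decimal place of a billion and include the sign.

MPC = 1 − MPS = 1 − 0.26 = 0.74.
Spending multiplier = 1/(1 − MPC) = 1/(1 − 0.74) = 1/0.26 ≈ 3.846.
Need ΔY = +$525 billion, so ΔG = ΔY/k = (+$525 billion) × 0.26 = +$136.5 billion.
The government should increase government spending by $136.5 billion.

+$136.5 billion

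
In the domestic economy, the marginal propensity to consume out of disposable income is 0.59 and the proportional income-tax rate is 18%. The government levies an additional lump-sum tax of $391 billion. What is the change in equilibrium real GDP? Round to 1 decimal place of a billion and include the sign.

−$446.9 billion

A lump-sum tax change of +$391 billion shifts disposable income by −$391 billion; first-round consumption changes by −c × ΔT = −0.59 × (+$391 billion) = −$230.69 billion.
Expenditure multiplier = 1/(1 − c(1−t)) = 1/(1 − 0.59×0.82) = 1/0.5162 ≈ 1.937.
The tax multiplier is −c × k ≈ −1.143, so ΔY = k × (−c·ΔT) = (−$230.69 billion) / 0.5162 ≈ −$446.9 billion.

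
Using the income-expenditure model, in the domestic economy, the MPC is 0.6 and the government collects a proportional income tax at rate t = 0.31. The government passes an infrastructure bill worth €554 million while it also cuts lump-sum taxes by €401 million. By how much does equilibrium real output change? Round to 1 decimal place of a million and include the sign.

Expenditure multiplier = 1/(1 − c(1−t)) = 1/(1 − 0.6×0.69) = 1/0.586 ≈ 1.706.
ΔG contributes k·ΔG = (+€554 million) / 0.586 ≈ +€945.4 million.
ΔT of −€401 million changes first-round spending by −c·ΔT = +€240.6 million, contributing k·(−c·ΔT) = (+€240.6 million) / 0.586 ≈ +€410.6 million.
Net ΔY = k(ΔG − c·ΔT) = (+€794.6 million) / 0.586 ≈ +€1,356 million.

+€1,356.0 million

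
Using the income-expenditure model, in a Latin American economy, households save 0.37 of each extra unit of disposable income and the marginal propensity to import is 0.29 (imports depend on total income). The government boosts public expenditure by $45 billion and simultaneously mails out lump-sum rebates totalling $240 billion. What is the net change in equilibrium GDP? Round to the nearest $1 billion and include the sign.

MPC = 1 − MPS = 1 − 0.37 = 0.63.
Expenditure multiplier = 1/(1 − c + m) = 1/(1 − 0.63 + 0.29) = 1/0.66 ≈ 1.515.
ΔG contributes k·ΔG = (+$45 billion) / 0.66 ≈ +$68.2 billion.
ΔT of −$240 billion changes first-round spending by −c·ΔT = +$151.2 billion, contributing k·(−c·ΔT) = (+$151.2 billion) / 0.66 ≈ +$229.1 billion.
Net ΔY = k(ΔG − c·ΔT) = (+$196.2 billion) / 0.66 ≈ +$297 billion.

+$297 billion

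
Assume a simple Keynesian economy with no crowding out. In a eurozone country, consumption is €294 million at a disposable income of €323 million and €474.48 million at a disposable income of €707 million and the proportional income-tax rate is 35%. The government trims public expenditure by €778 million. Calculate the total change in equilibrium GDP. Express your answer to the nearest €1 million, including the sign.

−€1,120 million

MPC = ΔC/ΔYd = (474.48 − 294)/(707 − 323) = 180.48/384 = 0.47.
Spending multiplier = 1/(1 − c(1−t)) = 1/(1 − 0.47×0.65) = 1/0.6945 ≈ 1.44.
ΔY = k × ΔG = (−€778 million) / 0.6945 ≈ −€1,120 million.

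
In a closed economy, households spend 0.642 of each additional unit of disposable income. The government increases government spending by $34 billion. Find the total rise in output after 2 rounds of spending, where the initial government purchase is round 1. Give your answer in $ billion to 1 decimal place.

$55.8 billion

Round 1 adds ΔG = $34 billion; each later round is MPC = 0.642 times the previous.
After 2 rounds: 34 + 21.828 = ΔG·(1 − c^2)/(1 − c) = 34 × (1 − 0.412164)/0.358 ≈ $55.8 billion.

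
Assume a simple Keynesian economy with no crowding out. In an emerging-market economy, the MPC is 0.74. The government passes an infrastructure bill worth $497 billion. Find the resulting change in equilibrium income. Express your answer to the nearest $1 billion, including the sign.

+$1,912 billion

Spending multiplier = 1/(1 − MPC) = 1/(1 − 0.74) = 1/0.26 ≈ 3.846.
ΔY = k × ΔG = (+$497 billion) / 0.26 ≈ +$1,912 billion.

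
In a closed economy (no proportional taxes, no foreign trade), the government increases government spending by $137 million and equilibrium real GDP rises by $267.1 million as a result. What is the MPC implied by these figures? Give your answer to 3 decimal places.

0.487

Implied spending multiplier k = ΔY/ΔG = 267.1/137 ≈ 1.9496.
Since k = 1/(1 − MPC), MPC = 1 − 1/k = 1 − ΔG/ΔY = 1 − 137/267.1 ≈ 0.487.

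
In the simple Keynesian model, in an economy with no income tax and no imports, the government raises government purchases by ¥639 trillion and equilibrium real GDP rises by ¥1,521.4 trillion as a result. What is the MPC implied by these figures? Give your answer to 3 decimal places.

Implied spending multiplier k = ΔY/ΔG = 1,521.4/639 ≈ 2.3809.
Since k = 1/(1 − MPC), MPC = 1 − 1/k = 1 − ΔG/ΔY = 1 − 639/1,521.4 ≈ 0.580.

0.580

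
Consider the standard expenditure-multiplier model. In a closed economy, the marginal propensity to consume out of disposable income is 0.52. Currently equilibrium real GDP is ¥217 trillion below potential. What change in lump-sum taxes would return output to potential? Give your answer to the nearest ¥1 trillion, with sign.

Spending multiplier = 1/(1 − MPC) = 1/(1 − 0.52) = 1/0.48 ≈ 2.083.
Tax multiplier = −c·k = −0.52/0.48 ≈ −1.083. Need ΔY = +¥217 trillion, so ΔT = ΔY/(−c·k) = −(+¥217 trillion) × 0.48 / 0.52 ≈ −¥200 trillion.
The government should cut lump-sum taxes by ¥200 trillion.

−¥200 trillion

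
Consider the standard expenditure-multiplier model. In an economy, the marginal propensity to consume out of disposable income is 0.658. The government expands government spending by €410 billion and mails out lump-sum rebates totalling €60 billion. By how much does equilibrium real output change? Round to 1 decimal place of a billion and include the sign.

+€1,314.3 billion

Expenditure multiplier = 1/(1 − MPC) = 1/(1 − 0.658) = 1/0.342 ≈ 2.924.
ΔG contributes k·ΔG = (+€410 billion) / 0.342 ≈ +€1,198.8 billion.
ΔT of −€60 billion changes first-round spending by −c·ΔT = +€39.48 billion, contributing k·(−c·ΔT) = (+€39.48 billion) / 0.342 ≈ +€115.4 billion.
Net ΔY = k(ΔG − c·ΔT) = (+€449.48 billion) / 0.342 ≈ +€1,314.3 billion.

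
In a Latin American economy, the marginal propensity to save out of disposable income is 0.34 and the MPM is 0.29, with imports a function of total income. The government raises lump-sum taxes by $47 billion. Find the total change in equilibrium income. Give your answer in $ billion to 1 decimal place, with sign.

−$49.2 billion

MPC = 1 − MPS = 1 − 0.34 = 0.66.
A lump-sum tax change of +$47 billion shifts disposable income by −$47 billion; first-round consumption changes by −c × ΔT = −0.66 × (+$47 billion) = −$31.02 billion.
Expenditure multiplier = 1/(1 − c + m) = 1/(1 − 0.66 + 0.29) = 1/0.63 ≈ 1.587.
The tax multiplier is −c × k ≈ −1.048, so ΔY = k × (−c·ΔT) = (−$31.02 billion) / 0.63 ≈ −$49.2 billion.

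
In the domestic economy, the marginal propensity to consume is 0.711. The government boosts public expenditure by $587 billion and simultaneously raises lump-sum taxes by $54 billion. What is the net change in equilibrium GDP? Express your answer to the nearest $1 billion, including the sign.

+$1,898 billion

Expenditure multiplier = 1/(1 − MPC) = 1/(1 − 0.711) = 1/0.289 ≈ 3.46.
ΔG contributes k·ΔG = (+$587 billion) / 0.289 ≈ +$2,031.1 billion.
ΔT of +$54 billion changes first-round spending by −c·ΔT = −$38.394 billion, contributing k·(−c·ΔT) = (−$38.394 billion) / 0.289 ≈ −$132.9 billion.
Net ΔY = k(ΔG − c·ΔT) = (+$548.606 billion) / 0.289 ≈ +$1,898 billion.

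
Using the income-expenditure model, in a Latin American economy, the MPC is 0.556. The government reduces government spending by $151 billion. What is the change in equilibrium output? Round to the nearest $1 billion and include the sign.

Spending multiplier = 1/(1 − MPC) = 1/(1 − 0.556) = 1/0.444 ≈ 2.252.
ΔY = k × ΔG = (−$151 billion) / 0.444 ≈ −$340 billion.

−$340 billion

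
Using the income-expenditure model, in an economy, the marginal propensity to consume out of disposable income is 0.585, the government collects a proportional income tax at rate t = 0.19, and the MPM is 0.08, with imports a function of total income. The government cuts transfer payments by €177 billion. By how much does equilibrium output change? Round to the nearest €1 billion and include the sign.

−€171 billion

The transfer change shifts disposable income by −€177 billion, so first-round consumption changes by c·ΔTR = 0.585 × (−€177 billion) = −€103.545 billion.
Expenditure multiplier = 1/(1 − c(1−t) + m) = 1/(1 − 0.585×0.81 + 0.08) = 1/0.60615 ≈ 1.65.
The transfer multiplier is c × k ≈ 0.965, so ΔY = k × (c·ΔTR) = (−€103.545 billion) / 0.60615 ≈ −€171 billion.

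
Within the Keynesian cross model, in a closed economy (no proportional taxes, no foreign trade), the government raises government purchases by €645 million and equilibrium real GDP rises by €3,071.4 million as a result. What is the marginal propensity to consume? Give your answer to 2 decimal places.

0.79

Implied spending multiplier k = ΔY/ΔG = 3,071.4/645 ≈ 4.7619.
Since k = 1/(1 − MPC), MPC = 1 − 1/k = 1 − ΔG/ΔY = 1 − 645/3,071.4 ≈ 0.79.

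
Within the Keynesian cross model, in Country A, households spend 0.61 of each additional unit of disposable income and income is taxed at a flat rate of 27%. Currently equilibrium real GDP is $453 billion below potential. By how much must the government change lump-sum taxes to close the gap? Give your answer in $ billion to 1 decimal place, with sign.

−$411.9 billion

Spending multiplier = 1/(1 − c(1−t)) = 1/(1 − 0.61×0.73) = 1/0.5547 ≈ 1.803.
Tax multiplier = −c·k = −0.61/0.5547 ≈ −1.1. Need ΔY = +$453 billion, so ΔT = ΔY/(−c·k) = −(+$453 billion) × 0.5547 / 0.61 ≈ −$411.9 billion.
The government should cut lump-sum taxes by $411.9 billion.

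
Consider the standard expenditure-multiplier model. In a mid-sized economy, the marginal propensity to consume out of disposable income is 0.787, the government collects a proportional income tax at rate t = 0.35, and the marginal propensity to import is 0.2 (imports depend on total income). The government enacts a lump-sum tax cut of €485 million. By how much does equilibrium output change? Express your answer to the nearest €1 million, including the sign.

+€554 million

A lump-sum tax change of −€485 million shifts disposable income by +€485 million; first-round consumption changes by −c × ΔT = −0.787 × (−€485 million) = +€381.695 million.
Expenditure multiplier = 1/(1 − c(1−t) + m) = 1/(1 − 0.787×0.65 + 0.2) = 1/0.68845 ≈ 1.453.
The tax multiplier is −c × k ≈ −1.143, so ΔY = k × (−c·ΔT) = (+€381.695 million) / 0.68845 ≈ +€554 million.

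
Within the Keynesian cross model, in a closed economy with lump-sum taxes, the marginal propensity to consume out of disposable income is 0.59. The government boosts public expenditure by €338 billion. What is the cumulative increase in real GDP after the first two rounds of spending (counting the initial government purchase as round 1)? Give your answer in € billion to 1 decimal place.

Round 1 adds ΔG = €338 billion; each later round is MPC = 0.59 times the previous.
After 2 rounds: 338 + 199.42 = ΔG·(1 − c^2)/(1 − c) = 338 × (1 − 0.3481)/0.41 ≈ €537.4 billion.

€537.4 billion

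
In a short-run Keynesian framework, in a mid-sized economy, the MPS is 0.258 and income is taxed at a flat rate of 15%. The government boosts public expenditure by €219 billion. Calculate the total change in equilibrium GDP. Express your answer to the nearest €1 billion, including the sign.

MPC = 1 − MPS = 1 − 0.258 = 0.742.
Expenditure multiplier = 1/(1 − c(1−t)) = 1/(1 − 0.742×0.85) = 1/0.3693 ≈ 2.708.
ΔY = k × ΔG = (+€219 billion) / 0.3693 ≈ +€593 billion.

+€593 billion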